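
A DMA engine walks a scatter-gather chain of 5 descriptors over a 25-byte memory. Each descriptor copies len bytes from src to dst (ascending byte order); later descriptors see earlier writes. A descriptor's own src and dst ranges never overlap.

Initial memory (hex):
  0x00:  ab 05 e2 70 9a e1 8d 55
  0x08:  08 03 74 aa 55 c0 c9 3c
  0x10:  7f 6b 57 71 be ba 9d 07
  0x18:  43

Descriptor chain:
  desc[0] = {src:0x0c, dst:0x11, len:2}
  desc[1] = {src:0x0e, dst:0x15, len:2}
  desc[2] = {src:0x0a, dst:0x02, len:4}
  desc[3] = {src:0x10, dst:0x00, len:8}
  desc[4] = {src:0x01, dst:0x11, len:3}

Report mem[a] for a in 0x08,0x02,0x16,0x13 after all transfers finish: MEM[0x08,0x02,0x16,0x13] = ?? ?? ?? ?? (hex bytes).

MEM[0x08,0x02,0x16,0x13] = 08 c0 3c 71

[0] 0x0c->0x11 len=2 : 55 c0
[1] 0x0e->0x15 len=2 : c9 3c
[2] 0x0a->0x02 len=4 : 74 aa 55 c0
[3] 0x10->0x00 len=8 : 7f 55 c0 71 be c9 3c 07
[4] 0x01->0x11 len=3 : 55 c0 71
query mem[0x08]=0x08, mem[0x02]=0xc0, mem[0x16]=0x3c, mem[0x13]=0x71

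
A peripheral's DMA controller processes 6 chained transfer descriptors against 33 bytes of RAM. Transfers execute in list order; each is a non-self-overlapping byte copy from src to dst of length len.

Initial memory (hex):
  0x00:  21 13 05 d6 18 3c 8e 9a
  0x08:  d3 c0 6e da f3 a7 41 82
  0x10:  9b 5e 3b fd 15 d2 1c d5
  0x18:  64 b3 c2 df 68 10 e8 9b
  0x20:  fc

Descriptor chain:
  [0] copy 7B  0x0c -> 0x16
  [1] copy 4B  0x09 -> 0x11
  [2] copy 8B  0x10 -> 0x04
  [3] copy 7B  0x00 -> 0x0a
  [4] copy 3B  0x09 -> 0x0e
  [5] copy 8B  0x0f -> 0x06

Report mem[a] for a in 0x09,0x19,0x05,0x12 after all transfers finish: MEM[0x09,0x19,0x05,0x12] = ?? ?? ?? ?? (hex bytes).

D0: mem[0x16..0x1c] <- [f3 a7 41 82 9b 5e 3b]
D1: mem[0x11..0x14] <- [c0 6e da f3]
D2: mem[0x04..0x0b] <- [9b c0 6e da f3 d2 f3 a7]
D3: mem[0x0a..0x10] <- [21 13 05 d6 9b c0 6e]
D4: mem[0x0e..0x10] <- [d2 21 13]
D5: mem[0x06..0x0d] <- [21 13 c0 6e da f3 d2 f3]
query mem[0x09]=0x6e, mem[0x19]=0x82, mem[0x05]=0xc0, mem[0x12]=0x6e

MEM[0x09,0x19,0x05,0x12] = 6e 82 c0 6e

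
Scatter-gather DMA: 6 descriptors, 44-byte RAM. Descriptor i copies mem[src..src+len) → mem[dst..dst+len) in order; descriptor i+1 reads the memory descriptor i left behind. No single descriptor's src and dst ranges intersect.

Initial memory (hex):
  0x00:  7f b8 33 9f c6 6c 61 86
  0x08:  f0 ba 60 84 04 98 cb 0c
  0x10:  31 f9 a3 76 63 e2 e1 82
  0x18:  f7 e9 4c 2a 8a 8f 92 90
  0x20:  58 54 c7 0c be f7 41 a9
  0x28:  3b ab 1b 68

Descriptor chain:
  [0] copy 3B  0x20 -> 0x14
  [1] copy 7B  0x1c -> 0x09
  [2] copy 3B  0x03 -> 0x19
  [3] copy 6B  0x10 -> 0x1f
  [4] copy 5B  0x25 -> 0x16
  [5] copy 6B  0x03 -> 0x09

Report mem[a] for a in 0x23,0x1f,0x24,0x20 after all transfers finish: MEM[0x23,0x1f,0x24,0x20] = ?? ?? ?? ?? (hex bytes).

[0] 0x20->0x14 len=3 : 58 54 c7
[1] 0x1c->0x09 len=7 : 8a 8f 92 90 58 54 c7
[2] 0x03->0x19 len=3 : 9f c6 6c
[3] 0x10->0x1f len=6 : 31 f9 a3 76 58 54
[4] 0x25->0x16 len=5 : f7 41 a9 3b ab
[5] 0x03->0x09 len=6 : 9f c6 6c 61 86 f0
query mem[0x23]=0x58, mem[0x1f]=0x31, mem[0x24]=0x54, mem[0x20]=0xf9

MEM[0x23,0x1f,0x24,0x20] = 58 31 54 f9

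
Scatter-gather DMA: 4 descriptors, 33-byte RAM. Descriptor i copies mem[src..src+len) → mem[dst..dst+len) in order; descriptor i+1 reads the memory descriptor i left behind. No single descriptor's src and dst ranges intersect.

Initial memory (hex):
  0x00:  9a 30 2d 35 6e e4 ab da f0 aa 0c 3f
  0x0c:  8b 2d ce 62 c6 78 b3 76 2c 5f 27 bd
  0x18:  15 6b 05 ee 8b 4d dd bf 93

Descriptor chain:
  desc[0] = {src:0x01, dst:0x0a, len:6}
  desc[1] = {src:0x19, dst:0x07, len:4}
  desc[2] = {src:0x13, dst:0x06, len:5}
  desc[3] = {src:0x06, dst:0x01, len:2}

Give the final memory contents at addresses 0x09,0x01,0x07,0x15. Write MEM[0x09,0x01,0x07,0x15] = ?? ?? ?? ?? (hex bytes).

MEM[0x09,0x01,0x07,0x15] = 27 76 2c 5f

[0] 0x01->0x0a len=6 : 30 2d 35 6e e4 ab
[1] 0x19->0x07 len=4 : 6b 05 ee 8b
[2] 0x13->0x06 len=5 : 76 2c 5f 27 bd
[3] 0x06->0x01 len=2 : 76 2c
query mem[0x09]=0x27, mem[0x01]=0x76, mem[0x07]=0x2c, mem[0x15]=0x5f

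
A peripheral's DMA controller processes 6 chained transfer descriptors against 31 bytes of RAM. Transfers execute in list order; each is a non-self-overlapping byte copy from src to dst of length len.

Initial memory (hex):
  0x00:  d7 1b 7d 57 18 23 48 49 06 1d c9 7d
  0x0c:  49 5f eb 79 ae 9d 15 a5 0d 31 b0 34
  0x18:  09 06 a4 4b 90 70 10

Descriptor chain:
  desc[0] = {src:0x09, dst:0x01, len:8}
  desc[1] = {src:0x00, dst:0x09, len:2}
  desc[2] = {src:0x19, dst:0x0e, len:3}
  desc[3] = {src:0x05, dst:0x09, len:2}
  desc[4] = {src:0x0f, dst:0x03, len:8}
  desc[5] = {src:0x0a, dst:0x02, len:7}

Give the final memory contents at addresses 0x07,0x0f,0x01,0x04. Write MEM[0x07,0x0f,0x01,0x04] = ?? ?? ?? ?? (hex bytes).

MEM[0x07,0x0f,0x01,0x04] = a4 a4 1d 49

  after D0: wrote 8B at 0x01 = 1dc97d495feb79ae
  after D1: wrote 2B at 0x09 = d71d
  after D2: wrote 3B at 0x0e = 06a44b
  after D3: wrote 2B at 0x09 = 5feb
  after D4: wrote 8B at 0x03 = a44b9d15a50d31b0
  after D5: wrote 7B at 0x02 = b07d495f06a44b
query mem[0x07]=0xa4, mem[0x0f]=0xa4, mem[0x01]=0x1d, mem[0x04]=0x49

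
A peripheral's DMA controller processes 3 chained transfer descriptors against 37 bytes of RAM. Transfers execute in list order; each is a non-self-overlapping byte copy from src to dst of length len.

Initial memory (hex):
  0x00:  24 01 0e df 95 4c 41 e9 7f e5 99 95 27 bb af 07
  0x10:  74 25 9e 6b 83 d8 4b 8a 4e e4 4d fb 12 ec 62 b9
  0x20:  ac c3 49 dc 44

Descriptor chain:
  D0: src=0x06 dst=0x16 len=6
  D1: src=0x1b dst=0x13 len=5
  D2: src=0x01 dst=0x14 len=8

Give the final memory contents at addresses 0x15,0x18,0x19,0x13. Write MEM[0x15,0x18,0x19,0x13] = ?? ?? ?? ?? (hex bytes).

[0] 0x06->0x16 len=6 : 41 e9 7f e5 99 95
[1] 0x1b->0x13 len=5 : 95 12 ec 62 b9
[2] 0x01->0x14 len=8 : 01 0e df 95 4c 41 e9 7f
query mem[0x15]=0x0e, mem[0x18]=0x4c, mem[0x19]=0x41, mem[0x13]=0x95

MEM[0x15,0x18,0x19,0x13] = 0e 4c 41 95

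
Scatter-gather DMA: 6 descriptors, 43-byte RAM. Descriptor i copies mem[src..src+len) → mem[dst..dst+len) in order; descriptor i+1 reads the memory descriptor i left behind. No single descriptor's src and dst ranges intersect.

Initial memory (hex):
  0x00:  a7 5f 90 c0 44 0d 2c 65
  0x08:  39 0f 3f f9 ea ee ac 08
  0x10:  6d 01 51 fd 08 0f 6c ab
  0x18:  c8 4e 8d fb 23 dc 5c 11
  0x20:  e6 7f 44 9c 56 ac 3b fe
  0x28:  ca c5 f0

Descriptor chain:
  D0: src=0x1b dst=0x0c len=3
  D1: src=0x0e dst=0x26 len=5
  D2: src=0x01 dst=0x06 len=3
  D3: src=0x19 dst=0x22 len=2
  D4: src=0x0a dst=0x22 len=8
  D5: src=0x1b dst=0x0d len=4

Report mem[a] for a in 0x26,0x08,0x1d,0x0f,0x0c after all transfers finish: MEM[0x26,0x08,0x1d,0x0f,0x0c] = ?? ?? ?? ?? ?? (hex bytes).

D0: mem[0x0c..0x0e] <- [fb 23 dc]
D1: mem[0x26..0x2a] <- [dc 08 6d 01 51]
D2: mem[0x06..0x08] <- [5f 90 c0]
D3: mem[0x22..0x23] <- [4e 8d]
D4: mem[0x22..0x29] <- [3f f9 fb 23 dc 08 6d 01]
D5: mem[0x0d..0x10] <- [fb 23 dc 5c]
query mem[0x26]=0xdc, mem[0x08]=0xc0, mem[0x1d]=0xdc, mem[0x0f]=0xdc, mem[0x0c]=0xfb

MEM[0x26,0x08,0x1d,0x0f,0x0c] = dc c0 dc dc fb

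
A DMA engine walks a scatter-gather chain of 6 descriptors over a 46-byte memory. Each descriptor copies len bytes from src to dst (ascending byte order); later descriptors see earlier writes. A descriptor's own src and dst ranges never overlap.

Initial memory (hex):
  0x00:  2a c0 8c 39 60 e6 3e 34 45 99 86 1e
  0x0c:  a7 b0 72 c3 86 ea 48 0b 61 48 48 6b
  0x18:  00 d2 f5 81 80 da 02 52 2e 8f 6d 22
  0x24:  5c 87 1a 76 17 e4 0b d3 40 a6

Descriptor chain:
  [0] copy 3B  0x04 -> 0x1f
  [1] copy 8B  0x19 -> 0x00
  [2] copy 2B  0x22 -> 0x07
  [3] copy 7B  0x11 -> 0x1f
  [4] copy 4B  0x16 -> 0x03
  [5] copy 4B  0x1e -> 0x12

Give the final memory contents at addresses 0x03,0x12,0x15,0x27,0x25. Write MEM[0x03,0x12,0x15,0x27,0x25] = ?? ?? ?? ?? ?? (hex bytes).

MEM[0x03,0x12,0x15,0x27,0x25] = 48 02 0b 76 6b

#0 dst[0x1f+3] := {0x60,0xe6,0x3e}
#1 dst[0x00+8] := {0xd2,0xf5,0x81,0x80,0xda,0x02,0x60,0xe6}
#2 dst[0x07+2] := {0x6d,0x22}
#3 dst[0x1f+7] := {0xea,0x48,0x0b,0x61,0x48,0x48,0x6b}
#4 dst[0x03+4] := {0x48,0x6b,0x00,0xd2}
#5 dst[0x12+4] := {0x02,0xea,0x48,0x0b}
query mem[0x03]=0x48, mem[0x12]=0x02, mem[0x15]=0x0b, mem[0x27]=0x76, mem[0x25]=0x6b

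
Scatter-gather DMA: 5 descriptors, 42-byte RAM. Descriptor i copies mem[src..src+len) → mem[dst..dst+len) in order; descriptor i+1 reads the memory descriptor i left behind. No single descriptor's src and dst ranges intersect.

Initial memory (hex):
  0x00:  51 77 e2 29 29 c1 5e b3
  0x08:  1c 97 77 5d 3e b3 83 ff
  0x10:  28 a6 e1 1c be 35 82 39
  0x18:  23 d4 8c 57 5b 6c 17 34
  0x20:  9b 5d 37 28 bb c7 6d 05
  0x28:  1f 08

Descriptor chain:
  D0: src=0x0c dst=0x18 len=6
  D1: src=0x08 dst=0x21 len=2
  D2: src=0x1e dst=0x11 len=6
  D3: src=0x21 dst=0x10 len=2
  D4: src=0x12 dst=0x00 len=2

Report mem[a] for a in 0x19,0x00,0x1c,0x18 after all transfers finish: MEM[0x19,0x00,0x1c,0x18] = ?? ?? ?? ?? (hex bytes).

MEM[0x19,0x00,0x1c,0x18] = b3 34 28 3e

  after D0: wrote 6B at 0x18 = 3eb383ff28a6
  after D1: wrote 2B at 0x21 = 1c97
  after D2: wrote 6B at 0x11 = 17349b1c9728
  after D3: wrote 2B at 0x10 = 1c97
  after D4: wrote 2B at 0x00 = 349b
query mem[0x19]=0xb3, mem[0x00]=0x34, mem[0x1c]=0x28, mem[0x18]=0x3e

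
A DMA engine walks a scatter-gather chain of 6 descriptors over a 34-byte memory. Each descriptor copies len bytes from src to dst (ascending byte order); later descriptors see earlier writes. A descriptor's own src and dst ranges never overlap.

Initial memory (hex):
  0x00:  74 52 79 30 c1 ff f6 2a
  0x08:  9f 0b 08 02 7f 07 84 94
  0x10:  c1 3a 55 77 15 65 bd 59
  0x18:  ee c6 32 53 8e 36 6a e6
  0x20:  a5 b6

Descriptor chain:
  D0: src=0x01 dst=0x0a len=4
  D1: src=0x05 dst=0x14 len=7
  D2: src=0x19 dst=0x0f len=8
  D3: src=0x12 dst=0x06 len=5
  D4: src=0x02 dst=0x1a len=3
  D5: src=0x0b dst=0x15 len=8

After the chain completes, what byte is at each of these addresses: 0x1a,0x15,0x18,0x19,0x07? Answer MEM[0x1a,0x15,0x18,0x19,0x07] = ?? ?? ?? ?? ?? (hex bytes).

MEM[0x1a,0x15,0x18,0x19,0x07] = 79 79 84 52 36

  after D0: wrote 4B at 0x0a = 527930c1
  after D1: wrote 7B at 0x14 = fff62a9f0b5279
  after D2: wrote 8B at 0x0f = 5279538e366ae6a5
  after D3: wrote 5B at 0x06 = 8e366ae6a5
  after D4: wrote 3B at 0x1a = 7930c1
  after D5: wrote 8B at 0x15 = 7930c1845279538e
query mem[0x1a]=0x79, mem[0x15]=0x79, mem[0x18]=0x84, mem[0x19]=0x52, mem[0x07]=0x36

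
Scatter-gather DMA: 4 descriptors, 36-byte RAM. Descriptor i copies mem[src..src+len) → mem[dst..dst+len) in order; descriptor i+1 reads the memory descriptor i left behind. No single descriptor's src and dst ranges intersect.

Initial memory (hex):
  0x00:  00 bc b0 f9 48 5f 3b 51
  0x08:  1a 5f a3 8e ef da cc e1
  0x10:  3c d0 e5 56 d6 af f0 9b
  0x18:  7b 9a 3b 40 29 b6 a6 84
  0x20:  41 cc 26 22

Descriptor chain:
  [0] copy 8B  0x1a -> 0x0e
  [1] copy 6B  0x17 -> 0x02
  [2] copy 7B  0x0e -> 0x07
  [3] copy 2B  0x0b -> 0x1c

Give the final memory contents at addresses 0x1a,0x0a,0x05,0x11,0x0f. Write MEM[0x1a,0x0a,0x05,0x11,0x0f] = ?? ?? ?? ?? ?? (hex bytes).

MEM[0x1a,0x0a,0x05,0x11,0x0f] = 3b b6 3b b6 40

[0] 0x1a->0x0e len=8 : 3b 40 29 b6 a6 84 41 cc
[1] 0x17->0x02 len=6 : 9b 7b 9a 3b 40 29
[2] 0x0e->0x07 len=7 : 3b 40 29 b6 a6 84 41
[3] 0x0b->0x1c len=2 : a6 84
query mem[0x1a]=0x3b, mem[0x0a]=0xb6, mem[0x05]=0x3b, mem[0x11]=0xb6, mem[0x0f]=0x40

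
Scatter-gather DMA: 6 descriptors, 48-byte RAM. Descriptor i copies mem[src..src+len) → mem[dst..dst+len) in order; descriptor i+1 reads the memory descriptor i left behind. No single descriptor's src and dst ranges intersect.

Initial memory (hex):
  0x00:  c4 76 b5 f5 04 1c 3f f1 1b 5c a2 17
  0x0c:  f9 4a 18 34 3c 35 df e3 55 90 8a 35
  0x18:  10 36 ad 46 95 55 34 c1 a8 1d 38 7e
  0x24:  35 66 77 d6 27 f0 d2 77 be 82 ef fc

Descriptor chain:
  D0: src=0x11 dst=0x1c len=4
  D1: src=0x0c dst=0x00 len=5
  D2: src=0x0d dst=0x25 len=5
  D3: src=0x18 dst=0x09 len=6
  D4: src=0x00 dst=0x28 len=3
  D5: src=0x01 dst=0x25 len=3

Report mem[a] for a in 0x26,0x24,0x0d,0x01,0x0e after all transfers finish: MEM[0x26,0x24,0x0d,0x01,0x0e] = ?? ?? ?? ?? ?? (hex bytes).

MEM[0x26,0x24,0x0d,0x01,0x0e] = 18 35 35 4a df

[0] 0x11->0x1c len=4 : 35 df e3 55
[1] 0x0c->0x00 len=5 : f9 4a 18 34 3c
[2] 0x0d->0x25 len=5 : 4a 18 34 3c 35
[3] 0x18->0x09 len=6 : 10 36 ad 46 35 df
[4] 0x00->0x28 len=3 : f9 4a 18
[5] 0x01->0x25 len=3 : 4a 18 34
query mem[0x26]=0x18, mem[0x24]=0x35, mem[0x0d]=0x35, mem[0x01]=0x4a, mem[0x0e]=0xdf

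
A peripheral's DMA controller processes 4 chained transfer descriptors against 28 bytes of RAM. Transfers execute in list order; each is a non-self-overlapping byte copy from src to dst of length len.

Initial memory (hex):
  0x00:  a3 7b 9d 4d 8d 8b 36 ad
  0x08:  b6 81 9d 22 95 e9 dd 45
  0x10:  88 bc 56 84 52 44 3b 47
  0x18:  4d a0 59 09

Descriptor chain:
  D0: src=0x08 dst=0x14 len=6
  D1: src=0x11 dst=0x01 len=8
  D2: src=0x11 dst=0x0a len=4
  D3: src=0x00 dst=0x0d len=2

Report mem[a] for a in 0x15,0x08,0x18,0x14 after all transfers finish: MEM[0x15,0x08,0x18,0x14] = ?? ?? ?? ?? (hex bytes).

D0: mem[0x14..0x19] <- [b6 81 9d 22 95 e9]
D1: mem[0x01..0x08] <- [bc 56 84 b6 81 9d 22 95]
D2: mem[0x0a..0x0d] <- [bc 56 84 b6]
D3: mem[0x0d..0x0e] <- [a3 bc]
query mem[0x15]=0x81, mem[0x08]=0x95, mem[0x18]=0x95, mem[0x14]=0xb6

MEM[0x15,0x08,0x18,0x14] = 81 95 95 b6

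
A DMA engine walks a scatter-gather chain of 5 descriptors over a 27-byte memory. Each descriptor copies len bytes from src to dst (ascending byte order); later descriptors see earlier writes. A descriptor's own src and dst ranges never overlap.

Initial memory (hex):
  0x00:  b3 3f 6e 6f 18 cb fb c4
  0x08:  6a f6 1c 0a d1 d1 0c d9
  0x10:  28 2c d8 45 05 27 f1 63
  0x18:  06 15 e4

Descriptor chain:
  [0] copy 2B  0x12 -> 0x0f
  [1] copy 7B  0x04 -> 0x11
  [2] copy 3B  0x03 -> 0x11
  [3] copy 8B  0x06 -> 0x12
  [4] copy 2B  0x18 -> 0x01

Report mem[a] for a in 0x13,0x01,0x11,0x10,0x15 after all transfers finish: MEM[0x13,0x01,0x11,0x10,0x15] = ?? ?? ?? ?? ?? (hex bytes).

MEM[0x13,0x01,0x11,0x10,0x15] = c4 d1 6f 45 f6

[0] 0x12->0x0f len=2 : d8 45
[1] 0x04->0x11 len=7 : 18 cb fb c4 6a f6 1c
[2] 0x03->0x11 len=3 : 6f 18 cb
[3] 0x06->0x12 len=8 : fb c4 6a f6 1c 0a d1 d1
[4] 0x18->0x01 len=2 : d1 d1
query mem[0x13]=0xc4, mem[0x01]=0xd1, mem[0x11]=0x6f, mem[0x10]=0x45, mem[0x15]=0xf6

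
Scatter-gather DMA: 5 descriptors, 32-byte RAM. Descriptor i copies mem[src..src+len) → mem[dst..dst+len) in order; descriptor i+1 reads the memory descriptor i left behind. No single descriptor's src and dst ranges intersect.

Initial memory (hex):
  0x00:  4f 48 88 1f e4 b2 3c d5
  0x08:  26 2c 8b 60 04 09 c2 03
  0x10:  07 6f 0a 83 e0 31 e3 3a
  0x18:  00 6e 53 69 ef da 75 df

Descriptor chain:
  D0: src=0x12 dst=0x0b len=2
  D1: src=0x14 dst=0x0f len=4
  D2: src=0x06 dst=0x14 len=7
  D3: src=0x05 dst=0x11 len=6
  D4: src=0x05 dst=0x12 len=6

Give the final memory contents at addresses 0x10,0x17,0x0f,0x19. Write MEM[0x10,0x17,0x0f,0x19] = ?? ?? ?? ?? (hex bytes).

MEM[0x10,0x17,0x0f,0x19] = 31 8b e0 0a

D0: mem[0x0b..0x0c] <- [0a 83]
D1: mem[0x0f..0x12] <- [e0 31 e3 3a]
D2: mem[0x14..0x1a] <- [3c d5 26 2c 8b 0a 83]
D3: mem[0x11..0x16] <- [b2 3c d5 26 2c 8b]
D4: mem[0x12..0x17] <- [b2 3c d5 26 2c 8b]
query mem[0x10]=0x31, mem[0x17]=0x8b, mem[0x0f]=0xe0, mem[0x19]=0x0a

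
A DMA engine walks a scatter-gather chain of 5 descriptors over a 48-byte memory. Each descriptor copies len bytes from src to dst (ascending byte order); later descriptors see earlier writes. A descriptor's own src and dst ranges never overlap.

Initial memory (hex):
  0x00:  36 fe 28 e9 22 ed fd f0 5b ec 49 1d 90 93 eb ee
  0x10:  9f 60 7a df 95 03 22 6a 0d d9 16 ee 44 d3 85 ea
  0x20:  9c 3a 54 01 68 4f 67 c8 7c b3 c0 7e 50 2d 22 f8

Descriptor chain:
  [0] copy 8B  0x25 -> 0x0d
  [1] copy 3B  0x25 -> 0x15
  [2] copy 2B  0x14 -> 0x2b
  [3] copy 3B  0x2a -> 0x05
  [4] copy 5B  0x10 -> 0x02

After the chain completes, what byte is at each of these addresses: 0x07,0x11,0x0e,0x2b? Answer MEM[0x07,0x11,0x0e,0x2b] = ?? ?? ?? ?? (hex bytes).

[0] 0x25->0x0d len=8 : 4f 67 c8 7c b3 c0 7e 50
[1] 0x25->0x15 len=3 : 4f 67 c8
[2] 0x14->0x2b len=2 : 50 4f
[3] 0x2a->0x05 len=3 : c0 50 4f
[4] 0x10->0x02 len=5 : 7c b3 c0 7e 50
query mem[0x07]=0x4f, mem[0x11]=0xb3, mem[0x0e]=0x67, mem[0x2b]=0x50

MEM[0x07,0x11,0x0e,0x2b] = 4f b3 67 50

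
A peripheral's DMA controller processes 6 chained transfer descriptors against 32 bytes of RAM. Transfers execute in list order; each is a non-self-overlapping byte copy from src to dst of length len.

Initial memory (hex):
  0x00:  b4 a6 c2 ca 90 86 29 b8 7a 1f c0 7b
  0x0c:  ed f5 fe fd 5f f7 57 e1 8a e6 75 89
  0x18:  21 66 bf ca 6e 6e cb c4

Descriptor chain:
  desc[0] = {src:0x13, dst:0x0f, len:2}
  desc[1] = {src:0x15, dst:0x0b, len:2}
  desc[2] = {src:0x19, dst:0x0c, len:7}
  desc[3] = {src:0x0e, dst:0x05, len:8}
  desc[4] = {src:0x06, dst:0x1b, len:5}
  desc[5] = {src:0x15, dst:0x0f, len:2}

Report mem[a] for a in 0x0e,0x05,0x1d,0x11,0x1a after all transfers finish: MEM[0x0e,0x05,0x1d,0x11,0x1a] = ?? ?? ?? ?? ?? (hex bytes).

  after D0: wrote 2B at 0x0f = e18a
  after D1: wrote 2B at 0x0b = e675
  after D2: wrote 7B at 0x0c = 66bfca6e6ecbc4
  after D3: wrote 8B at 0x05 = ca6e6ecbc4e18ae6
  after D4: wrote 5B at 0x1b = 6e6ecbc4e1
  after D5: wrote 2B at 0x0f = e675
query mem[0x0e]=0xca, mem[0x05]=0xca, mem[0x1d]=0xcb, mem[0x11]=0xcb, mem[0x1a]=0xbf

MEM[0x0e,0x05,0x1d,0x11,0x1a] = ca ca cb cb bf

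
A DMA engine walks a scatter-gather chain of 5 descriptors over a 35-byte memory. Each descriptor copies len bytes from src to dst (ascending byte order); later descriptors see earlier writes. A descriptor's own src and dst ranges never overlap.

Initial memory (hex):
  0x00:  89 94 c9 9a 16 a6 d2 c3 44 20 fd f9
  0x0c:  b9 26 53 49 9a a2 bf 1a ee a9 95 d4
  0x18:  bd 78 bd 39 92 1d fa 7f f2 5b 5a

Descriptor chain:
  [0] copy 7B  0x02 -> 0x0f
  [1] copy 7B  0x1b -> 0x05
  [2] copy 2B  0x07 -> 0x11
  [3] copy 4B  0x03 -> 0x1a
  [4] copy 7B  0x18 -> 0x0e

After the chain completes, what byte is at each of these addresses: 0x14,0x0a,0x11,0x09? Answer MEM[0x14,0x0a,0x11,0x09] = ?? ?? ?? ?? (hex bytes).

MEM[0x14,0x0a,0x11,0x09] = fa f2 16 7f

  after D0: wrote 7B at 0x0f = c99a16a6d2c344
  after D1: wrote 7B at 0x05 = 39921dfa7ff25b
  after D2: wrote 2B at 0x11 = 1dfa
  after D3: wrote 4B at 0x1a = 9a163992
  after D4: wrote 7B at 0x0e = bd789a163992fa
query mem[0x14]=0xfa, mem[0x0a]=0xf2, mem[0x11]=0x16, mem[0x09]=0x7f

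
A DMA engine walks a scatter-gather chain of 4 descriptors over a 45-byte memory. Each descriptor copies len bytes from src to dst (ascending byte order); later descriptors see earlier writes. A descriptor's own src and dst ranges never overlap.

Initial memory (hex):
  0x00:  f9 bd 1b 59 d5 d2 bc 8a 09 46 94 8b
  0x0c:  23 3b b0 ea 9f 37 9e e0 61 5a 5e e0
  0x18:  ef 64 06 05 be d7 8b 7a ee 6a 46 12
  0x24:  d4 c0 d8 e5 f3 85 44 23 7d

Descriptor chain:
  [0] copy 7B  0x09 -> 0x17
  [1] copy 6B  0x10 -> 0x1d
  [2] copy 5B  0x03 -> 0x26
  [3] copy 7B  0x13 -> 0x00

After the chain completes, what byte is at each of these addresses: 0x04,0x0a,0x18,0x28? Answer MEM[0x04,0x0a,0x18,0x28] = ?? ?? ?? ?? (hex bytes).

[0] 0x09->0x17 len=7 : 46 94 8b 23 3b b0 ea
[1] 0x10->0x1d len=6 : 9f 37 9e e0 61 5a
[2] 0x03->0x26 len=5 : 59 d5 d2 bc 8a
[3] 0x13->0x00 len=7 : e0 61 5a 5e 46 94 8b
query mem[0x04]=0x46, mem[0x0a]=0x94, mem[0x18]=0x94, mem[0x28]=0xd2

MEM[0x04,0x0a,0x18,0x28] = 46 94 94 d2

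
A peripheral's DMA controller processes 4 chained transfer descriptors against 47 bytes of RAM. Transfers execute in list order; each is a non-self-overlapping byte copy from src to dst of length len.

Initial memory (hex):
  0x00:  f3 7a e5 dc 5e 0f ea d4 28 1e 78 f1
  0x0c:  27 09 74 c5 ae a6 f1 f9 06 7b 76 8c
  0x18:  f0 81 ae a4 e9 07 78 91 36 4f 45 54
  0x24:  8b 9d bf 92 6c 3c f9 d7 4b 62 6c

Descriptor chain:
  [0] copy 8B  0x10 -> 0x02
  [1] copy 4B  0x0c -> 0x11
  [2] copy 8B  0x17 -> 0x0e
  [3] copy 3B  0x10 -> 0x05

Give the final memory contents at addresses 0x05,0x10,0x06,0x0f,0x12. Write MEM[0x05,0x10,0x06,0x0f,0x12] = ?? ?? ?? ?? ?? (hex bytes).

#0 dst[0x02+8] := {0xae,0xa6,0xf1,0xf9,0x06,0x7b,0x76,0x8c}
#1 dst[0x11+4] := {0x27,0x09,0x74,0xc5}
#2 dst[0x0e+8] := {0x8c,0xf0,0x81,0xae,0xa4,0xe9,0x07,0x78}
#3 dst[0x05+3] := {0x81,0xae,0xa4}
query mem[0x05]=0x81, mem[0x10]=0x81, mem[0x06]=0xae, mem[0x0f]=0xf0, mem[0x12]=0xa4

MEM[0x05,0x10,0x06,0x0f,0x12] = 81 81 ae f0 a4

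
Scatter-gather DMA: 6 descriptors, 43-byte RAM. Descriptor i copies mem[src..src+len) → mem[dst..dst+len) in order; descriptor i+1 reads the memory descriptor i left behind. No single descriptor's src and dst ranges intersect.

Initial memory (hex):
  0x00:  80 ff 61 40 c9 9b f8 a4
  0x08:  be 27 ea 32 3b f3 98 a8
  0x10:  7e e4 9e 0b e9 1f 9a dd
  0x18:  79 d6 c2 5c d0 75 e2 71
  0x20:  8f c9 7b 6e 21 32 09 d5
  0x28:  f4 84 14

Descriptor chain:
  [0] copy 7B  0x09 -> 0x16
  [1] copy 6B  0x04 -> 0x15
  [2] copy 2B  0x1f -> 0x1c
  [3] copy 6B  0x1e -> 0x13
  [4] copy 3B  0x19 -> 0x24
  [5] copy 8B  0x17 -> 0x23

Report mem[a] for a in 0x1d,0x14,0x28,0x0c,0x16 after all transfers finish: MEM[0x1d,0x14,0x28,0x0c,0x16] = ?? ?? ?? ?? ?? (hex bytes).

#0 dst[0x16+7] := {0x27,0xea,0x32,0x3b,0xf3,0x98,0xa8}
#1 dst[0x15+6] := {0xc9,0x9b,0xf8,0xa4,0xbe,0x27}
#2 dst[0x1c+2] := {0x71,0x8f}
#3 dst[0x13+6] := {0xe2,0x71,0x8f,0xc9,0x7b,0x6e}
#4 dst[0x24+3] := {0xbe,0x27,0x98}
#5 dst[0x23+8] := {0x7b,0x6e,0xbe,0x27,0x98,0x71,0x8f,0xe2}
query mem[0x1d]=0x8f, mem[0x14]=0x71, mem[0x28]=0x71, mem[0x0c]=0x3b, mem[0x16]=0xc9

MEM[0x1d,0x14,0x28,0x0c,0x16] = 8f 71 71 3b c9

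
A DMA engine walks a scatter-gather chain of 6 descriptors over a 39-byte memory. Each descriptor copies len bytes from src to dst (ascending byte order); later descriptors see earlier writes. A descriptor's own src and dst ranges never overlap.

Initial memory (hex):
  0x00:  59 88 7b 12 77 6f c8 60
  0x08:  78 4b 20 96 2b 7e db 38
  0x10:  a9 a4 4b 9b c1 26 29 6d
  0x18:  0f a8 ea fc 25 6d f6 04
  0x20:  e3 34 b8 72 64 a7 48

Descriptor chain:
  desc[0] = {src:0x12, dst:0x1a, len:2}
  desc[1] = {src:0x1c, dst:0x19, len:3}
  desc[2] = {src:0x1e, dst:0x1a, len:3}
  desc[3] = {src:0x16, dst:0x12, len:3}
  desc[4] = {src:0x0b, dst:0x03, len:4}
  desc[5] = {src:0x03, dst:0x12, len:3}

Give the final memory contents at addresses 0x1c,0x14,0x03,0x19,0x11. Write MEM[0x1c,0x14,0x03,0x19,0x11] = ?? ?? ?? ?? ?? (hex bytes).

MEM[0x1c,0x14,0x03,0x19,0x11] = e3 7e 96 25 a4

  after D0: wrote 2B at 0x1a = 4b9b
  after D1: wrote 3B at 0x19 = 256df6
  after D2: wrote 3B at 0x1a = f604e3
  after D3: wrote 3B at 0x12 = 296d0f
  after D4: wrote 4B at 0x03 = 962b7edb
  after D5: wrote 3B at 0x12 = 962b7e
query mem[0x1c]=0xe3, mem[0x14]=0x7e, mem[0x03]=0x96, mem[0x19]=0x25, mem[0x11]=0xa4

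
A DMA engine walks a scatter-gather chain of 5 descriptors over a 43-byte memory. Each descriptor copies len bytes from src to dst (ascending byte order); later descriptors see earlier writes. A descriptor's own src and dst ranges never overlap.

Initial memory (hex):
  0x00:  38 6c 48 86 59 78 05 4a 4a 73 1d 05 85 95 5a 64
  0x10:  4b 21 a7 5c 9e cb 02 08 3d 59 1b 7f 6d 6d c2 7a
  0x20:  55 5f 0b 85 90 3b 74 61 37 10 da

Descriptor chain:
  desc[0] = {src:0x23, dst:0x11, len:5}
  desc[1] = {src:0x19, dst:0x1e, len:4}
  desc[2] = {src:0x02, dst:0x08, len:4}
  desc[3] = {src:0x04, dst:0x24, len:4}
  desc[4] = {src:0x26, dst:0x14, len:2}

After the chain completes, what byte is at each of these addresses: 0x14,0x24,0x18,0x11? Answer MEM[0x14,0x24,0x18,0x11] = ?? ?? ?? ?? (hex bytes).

MEM[0x14,0x24,0x18,0x11] = 05 59 3d 85

#0 dst[0x11+5] := {0x85,0x90,0x3b,0x74,0x61}
#1 dst[0x1e+4] := {0x59,0x1b,0x7f,0x6d}
#2 dst[0x08+4] := {0x48,0x86,0x59,0x78}
#3 dst[0x24+4] := {0x59,0x78,0x05,0x4a}
#4 dst[0x14+2] := {0x05,0x4a}
query mem[0x14]=0x05, mem[0x24]=0x59, mem[0x18]=0x3d, mem[0x11]=0x85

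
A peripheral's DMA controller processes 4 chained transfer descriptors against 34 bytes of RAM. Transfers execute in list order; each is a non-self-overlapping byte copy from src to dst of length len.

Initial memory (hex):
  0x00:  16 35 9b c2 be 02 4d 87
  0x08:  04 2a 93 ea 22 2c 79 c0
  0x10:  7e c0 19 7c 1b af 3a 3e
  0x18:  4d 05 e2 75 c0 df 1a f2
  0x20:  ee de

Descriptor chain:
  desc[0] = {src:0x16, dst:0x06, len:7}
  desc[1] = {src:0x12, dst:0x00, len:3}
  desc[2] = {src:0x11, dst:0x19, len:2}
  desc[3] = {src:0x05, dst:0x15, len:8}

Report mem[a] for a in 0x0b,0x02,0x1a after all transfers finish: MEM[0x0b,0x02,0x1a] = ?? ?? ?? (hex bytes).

D0: mem[0x06..0x0c] <- [3a 3e 4d 05 e2 75 c0]
D1: mem[0x00..0x02] <- [19 7c 1b]
D2: mem[0x19..0x1a] <- [c0 19]
D3: mem[0x15..0x1c] <- [02 3a 3e 4d 05 e2 75 c0]
query mem[0x0b]=0x75, mem[0x02]=0x1b, mem[0x1a]=0xe2

MEM[0x0b,0x02,0x1a] = 75 1b e2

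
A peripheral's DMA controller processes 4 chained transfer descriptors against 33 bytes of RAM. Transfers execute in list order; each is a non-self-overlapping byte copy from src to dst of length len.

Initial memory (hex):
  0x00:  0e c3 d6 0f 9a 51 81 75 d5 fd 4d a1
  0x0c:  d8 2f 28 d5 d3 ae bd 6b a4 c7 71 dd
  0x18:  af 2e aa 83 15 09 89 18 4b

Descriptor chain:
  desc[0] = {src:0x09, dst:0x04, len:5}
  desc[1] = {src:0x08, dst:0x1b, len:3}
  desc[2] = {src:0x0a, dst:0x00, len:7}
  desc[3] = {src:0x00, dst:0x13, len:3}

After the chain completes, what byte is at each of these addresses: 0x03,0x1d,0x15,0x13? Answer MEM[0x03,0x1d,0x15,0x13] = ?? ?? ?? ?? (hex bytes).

MEM[0x03,0x1d,0x15,0x13] = 2f 4d d8 4d

[0] 0x09->0x04 len=5 : fd 4d a1 d8 2f
[1] 0x08->0x1b len=3 : 2f fd 4d
[2] 0x0a->0x00 len=7 : 4d a1 d8 2f 28 d5 d3
[3] 0x00->0x13 len=3 : 4d a1 d8
query mem[0x03]=0x2f, mem[0x1d]=0x4d, mem[0x15]=0xd8, mem[0x13]=0x4d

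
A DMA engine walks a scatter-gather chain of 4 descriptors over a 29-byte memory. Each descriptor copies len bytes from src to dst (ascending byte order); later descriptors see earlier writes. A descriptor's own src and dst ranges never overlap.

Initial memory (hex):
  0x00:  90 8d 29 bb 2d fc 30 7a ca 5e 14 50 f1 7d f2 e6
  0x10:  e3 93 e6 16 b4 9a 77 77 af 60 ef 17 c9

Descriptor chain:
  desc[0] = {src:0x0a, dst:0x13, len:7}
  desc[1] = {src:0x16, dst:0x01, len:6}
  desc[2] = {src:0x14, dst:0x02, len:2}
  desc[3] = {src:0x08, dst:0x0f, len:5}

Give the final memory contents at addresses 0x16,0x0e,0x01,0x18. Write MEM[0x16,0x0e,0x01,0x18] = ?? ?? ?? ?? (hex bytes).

D0: mem[0x13..0x19] <- [14 50 f1 7d f2 e6 e3]
D1: mem[0x01..0x06] <- [7d f2 e6 e3 ef 17]
D2: mem[0x02..0x03] <- [50 f1]
D3: mem[0x0f..0x13] <- [ca 5e 14 50 f1]
query mem[0x16]=0x7d, mem[0x0e]=0xf2, mem[0x01]=0x7d, mem[0x18]=0xe6

MEM[0x16,0x0e,0x01,0x18] = 7d f2 7d e6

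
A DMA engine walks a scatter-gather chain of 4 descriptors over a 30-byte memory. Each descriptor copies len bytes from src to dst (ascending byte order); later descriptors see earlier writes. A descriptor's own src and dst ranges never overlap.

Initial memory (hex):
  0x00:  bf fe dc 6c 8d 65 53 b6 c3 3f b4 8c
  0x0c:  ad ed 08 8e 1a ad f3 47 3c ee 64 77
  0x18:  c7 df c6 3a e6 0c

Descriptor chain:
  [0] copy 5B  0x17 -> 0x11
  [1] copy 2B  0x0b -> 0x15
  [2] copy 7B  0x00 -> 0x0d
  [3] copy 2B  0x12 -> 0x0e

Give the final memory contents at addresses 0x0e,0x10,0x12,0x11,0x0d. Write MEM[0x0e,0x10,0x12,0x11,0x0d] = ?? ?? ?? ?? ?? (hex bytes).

MEM[0x0e,0x10,0x12,0x11,0x0d] = 65 6c 65 8d bf

#0 dst[0x11+5] := {0x77,0xc7,0xdf,0xc6,0x3a}
#1 dst[0x15+2] := {0x8c,0xad}
#2 dst[0x0d+7] := {0xbf,0xfe,0xdc,0x6c,0x8d,0x65,0x53}
#3 dst[0x0e+2] := {0x65,0x53}
query mem[0x0e]=0x65, mem[0x10]=0x6c, mem[0x12]=0x65, mem[0x11]=0x8d, mem[0x0d]=0xbf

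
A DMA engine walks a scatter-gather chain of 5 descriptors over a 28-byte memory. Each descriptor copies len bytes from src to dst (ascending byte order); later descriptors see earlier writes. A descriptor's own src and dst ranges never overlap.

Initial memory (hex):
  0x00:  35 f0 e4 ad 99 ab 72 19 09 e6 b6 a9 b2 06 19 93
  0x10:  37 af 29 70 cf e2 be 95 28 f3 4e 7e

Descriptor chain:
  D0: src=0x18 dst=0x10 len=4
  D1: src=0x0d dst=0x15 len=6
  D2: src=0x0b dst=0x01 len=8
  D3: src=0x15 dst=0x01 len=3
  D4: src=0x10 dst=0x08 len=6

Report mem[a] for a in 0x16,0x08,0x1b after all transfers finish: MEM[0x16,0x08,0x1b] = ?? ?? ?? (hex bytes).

MEM[0x16,0x08,0x1b] = 19 28 7e

[0] 0x18->0x10 len=4 : 28 f3 4e 7e
[1] 0x0d->0x15 len=6 : 06 19 93 28 f3 4e
[2] 0x0b->0x01 len=8 : a9 b2 06 19 93 28 f3 4e
[3] 0x15->0x01 len=3 : 06 19 93
[4] 0x10->0x08 len=6 : 28 f3 4e 7e cf 06
query mem[0x16]=0x19, mem[0x08]=0x28, mem[0x1b]=0x7e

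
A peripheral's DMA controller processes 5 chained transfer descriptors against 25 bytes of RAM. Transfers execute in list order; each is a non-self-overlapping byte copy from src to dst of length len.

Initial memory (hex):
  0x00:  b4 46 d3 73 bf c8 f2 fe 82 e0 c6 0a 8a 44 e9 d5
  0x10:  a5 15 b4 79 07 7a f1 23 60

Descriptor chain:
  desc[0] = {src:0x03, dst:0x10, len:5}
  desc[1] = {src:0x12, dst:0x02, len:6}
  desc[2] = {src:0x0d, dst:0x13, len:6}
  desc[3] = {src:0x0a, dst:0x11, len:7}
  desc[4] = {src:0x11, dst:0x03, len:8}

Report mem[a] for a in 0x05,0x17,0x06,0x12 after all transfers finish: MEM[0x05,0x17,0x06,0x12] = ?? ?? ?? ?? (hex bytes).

D0: mem[0x10..0x14] <- [73 bf c8 f2 fe]
D1: mem[0x02..0x07] <- [c8 f2 fe 7a f1 23]
D2: mem[0x13..0x18] <- [44 e9 d5 73 bf c8]
D3: mem[0x11..0x17] <- [c6 0a 8a 44 e9 d5 73]
D4: mem[0x03..0x0a] <- [c6 0a 8a 44 e9 d5 73 c8]
query mem[0x05]=0x8a, mem[0x17]=0x73, mem[0x06]=0x44, mem[0x12]=0x0a

MEM[0x05,0x17,0x06,0x12] = 8a 73 44 0a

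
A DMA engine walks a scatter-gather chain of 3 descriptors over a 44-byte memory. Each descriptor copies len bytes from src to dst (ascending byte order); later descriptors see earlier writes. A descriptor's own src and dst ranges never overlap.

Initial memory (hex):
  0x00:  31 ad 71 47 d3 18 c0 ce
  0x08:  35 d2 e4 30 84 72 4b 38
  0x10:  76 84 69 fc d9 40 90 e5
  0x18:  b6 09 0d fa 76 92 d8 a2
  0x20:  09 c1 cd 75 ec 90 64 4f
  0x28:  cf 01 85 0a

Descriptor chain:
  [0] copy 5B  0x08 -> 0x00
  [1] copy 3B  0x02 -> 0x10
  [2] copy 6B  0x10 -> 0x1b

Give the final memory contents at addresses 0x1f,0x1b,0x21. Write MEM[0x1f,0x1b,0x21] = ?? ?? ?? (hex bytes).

D0: mem[0x00..0x04] <- [35 d2 e4 30 84]
D1: mem[0x10..0x12] <- [e4 30 84]
D2: mem[0x1b..0x20] <- [e4 30 84 fc d9 40]
query mem[0x1f]=0xd9, mem[0x1b]=0xe4, mem[0x21]=0xc1

MEM[0x1f,0x1b,0x21] = d9 e4 c1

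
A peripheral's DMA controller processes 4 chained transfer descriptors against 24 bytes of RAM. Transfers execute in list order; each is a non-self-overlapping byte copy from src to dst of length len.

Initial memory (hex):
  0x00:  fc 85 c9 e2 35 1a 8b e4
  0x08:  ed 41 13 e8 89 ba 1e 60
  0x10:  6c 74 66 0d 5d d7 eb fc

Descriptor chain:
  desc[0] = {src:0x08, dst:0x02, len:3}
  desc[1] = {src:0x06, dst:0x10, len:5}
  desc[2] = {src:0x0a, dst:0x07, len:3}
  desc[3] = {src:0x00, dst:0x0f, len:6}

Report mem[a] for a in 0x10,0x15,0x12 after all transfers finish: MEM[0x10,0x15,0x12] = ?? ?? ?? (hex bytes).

D0: mem[0x02..0x04] <- [ed 41 13]
D1: mem[0x10..0x14] <- [8b e4 ed 41 13]
D2: mem[0x07..0x09] <- [13 e8 89]
D3: mem[0x0f..0x14] <- [fc 85 ed 41 13 1a]
query mem[0x10]=0x85, mem[0x15]=0xd7, mem[0x12]=0x41

MEM[0x10,0x15,0x12] = 85 d7 41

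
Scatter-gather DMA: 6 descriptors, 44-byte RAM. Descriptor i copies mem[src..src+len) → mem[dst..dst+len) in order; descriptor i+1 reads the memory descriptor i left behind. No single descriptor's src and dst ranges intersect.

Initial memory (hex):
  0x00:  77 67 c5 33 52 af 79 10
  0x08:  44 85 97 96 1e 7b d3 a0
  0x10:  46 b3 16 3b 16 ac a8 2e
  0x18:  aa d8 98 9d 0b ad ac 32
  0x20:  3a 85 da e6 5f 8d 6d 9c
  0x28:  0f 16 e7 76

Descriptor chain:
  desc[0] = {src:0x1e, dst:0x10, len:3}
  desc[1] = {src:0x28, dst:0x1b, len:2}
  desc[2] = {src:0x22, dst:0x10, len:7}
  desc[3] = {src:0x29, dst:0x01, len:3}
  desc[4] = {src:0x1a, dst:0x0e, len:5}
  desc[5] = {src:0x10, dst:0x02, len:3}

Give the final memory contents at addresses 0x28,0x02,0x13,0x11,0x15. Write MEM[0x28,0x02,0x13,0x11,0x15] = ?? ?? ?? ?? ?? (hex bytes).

MEM[0x28,0x02,0x13,0x11,0x15] = 0f 16 8d ad 9c

#0 dst[0x10+3] := {0xac,0x32,0x3a}
#1 dst[0x1b+2] := {0x0f,0x16}
#2 dst[0x10+7] := {0xda,0xe6,0x5f,0x8d,0x6d,0x9c,0x0f}
#3 dst[0x01+3] := {0x16,0xe7,0x76}
#4 dst[0x0e+5] := {0x98,0x0f,0x16,0xad,0xac}
#5 dst[0x02+3] := {0x16,0xad,0xac}
query mem[0x28]=0x0f, mem[0x02]=0x16, mem[0x13]=0x8d, mem[0x11]=0xad, mem[0x15]=0x9c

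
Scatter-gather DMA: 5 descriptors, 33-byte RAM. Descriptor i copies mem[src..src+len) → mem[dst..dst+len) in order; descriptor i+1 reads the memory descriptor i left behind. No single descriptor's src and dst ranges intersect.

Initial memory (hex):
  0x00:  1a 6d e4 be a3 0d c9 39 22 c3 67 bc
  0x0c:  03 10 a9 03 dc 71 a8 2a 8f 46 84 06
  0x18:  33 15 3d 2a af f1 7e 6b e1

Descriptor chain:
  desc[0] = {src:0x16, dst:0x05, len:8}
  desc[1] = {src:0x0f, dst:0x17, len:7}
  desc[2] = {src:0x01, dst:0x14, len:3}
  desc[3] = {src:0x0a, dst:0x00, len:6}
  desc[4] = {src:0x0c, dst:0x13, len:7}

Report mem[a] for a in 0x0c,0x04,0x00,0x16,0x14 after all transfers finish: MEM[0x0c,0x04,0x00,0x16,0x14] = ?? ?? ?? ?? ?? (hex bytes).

MEM[0x0c,0x04,0x00,0x16,0x14] = f1 a9 2a 03 10

#0 dst[0x05+8] := {0x84,0x06,0x33,0x15,0x3d,0x2a,0xaf,0xf1}
#1 dst[0x17+7] := {0x03,0xdc,0x71,0xa8,0x2a,0x8f,0x46}
#2 dst[0x14+3] := {0x6d,0xe4,0xbe}
#3 dst[0x00+6] := {0x2a,0xaf,0xf1,0x10,0xa9,0x03}
#4 dst[0x13+7] := {0xf1,0x10,0xa9,0x03,0xdc,0x71,0xa8}
query mem[0x0c]=0xf1, mem[0x04]=0xa9, mem[0x00]=0x2a, mem[0x16]=0x03, mem[0x14]=0x10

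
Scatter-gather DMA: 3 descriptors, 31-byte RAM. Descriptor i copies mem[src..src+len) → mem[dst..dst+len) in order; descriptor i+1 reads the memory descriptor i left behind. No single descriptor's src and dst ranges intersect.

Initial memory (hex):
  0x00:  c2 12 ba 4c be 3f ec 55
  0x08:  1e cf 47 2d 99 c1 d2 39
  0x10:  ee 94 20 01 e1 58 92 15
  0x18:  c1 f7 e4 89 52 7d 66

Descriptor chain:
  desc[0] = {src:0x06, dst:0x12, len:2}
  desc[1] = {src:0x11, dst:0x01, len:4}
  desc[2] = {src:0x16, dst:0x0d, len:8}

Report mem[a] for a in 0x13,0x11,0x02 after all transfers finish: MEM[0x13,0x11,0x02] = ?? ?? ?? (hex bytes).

D0: mem[0x12..0x13] <- [ec 55]
D1: mem[0x01..0x04] <- [94 ec 55 e1]
D2: mem[0x0d..0x14] <- [92 15 c1 f7 e4 89 52 7d]
query mem[0x13]=0x52, mem[0x11]=0xe4, mem[0x02]=0xec

MEM[0x13,0x11,0x02] = 52 e4 ec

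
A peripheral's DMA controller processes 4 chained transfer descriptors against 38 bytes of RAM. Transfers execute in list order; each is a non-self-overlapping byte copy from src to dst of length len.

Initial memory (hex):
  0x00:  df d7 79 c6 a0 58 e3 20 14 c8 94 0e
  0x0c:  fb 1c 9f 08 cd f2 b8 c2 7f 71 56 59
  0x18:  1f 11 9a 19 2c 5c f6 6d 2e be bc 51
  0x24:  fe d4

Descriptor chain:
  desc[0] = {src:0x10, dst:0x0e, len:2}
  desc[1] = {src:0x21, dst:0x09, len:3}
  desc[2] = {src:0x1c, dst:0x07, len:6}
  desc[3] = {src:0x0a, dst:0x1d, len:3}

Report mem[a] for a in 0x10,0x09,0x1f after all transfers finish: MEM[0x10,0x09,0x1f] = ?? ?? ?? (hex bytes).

MEM[0x10,0x09,0x1f] = cd f6 be

  after D0: wrote 2B at 0x0e = cdf2
  after D1: wrote 3B at 0x09 = bebc51
  after D2: wrote 6B at 0x07 = 2c5cf66d2ebe
  after D3: wrote 3B at 0x1d = 6d2ebe
query mem[0x10]=0xcd, mem[0x09]=0xf6, mem[0x1f]=0xbe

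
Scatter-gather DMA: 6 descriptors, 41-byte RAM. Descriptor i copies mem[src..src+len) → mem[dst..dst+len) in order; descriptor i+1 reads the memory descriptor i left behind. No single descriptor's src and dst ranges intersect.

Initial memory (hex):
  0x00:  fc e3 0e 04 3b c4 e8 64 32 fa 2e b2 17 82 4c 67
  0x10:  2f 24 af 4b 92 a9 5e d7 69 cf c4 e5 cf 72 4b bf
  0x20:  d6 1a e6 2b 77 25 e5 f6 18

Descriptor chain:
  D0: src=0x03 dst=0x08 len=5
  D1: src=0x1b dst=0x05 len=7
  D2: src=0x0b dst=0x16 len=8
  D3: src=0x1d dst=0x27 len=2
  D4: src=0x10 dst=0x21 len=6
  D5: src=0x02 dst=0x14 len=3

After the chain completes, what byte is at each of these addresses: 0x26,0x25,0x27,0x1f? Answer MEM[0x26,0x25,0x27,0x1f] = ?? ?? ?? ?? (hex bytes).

D0: mem[0x08..0x0c] <- [04 3b c4 e8 64]
D1: mem[0x05..0x0b] <- [e5 cf 72 4b bf d6 1a]
D2: mem[0x16..0x1d] <- [1a 64 82 4c 67 2f 24 af]
D3: mem[0x27..0x28] <- [af 4b]
D4: mem[0x21..0x26] <- [2f 24 af 4b 92 a9]
D5: mem[0x14..0x16] <- [0e 04 3b]
query mem[0x26]=0xa9, mem[0x25]=0x92, mem[0x27]=0xaf, mem[0x1f]=0xbf

MEM[0x26,0x25,0x27,0x1f] = a9 92 af bf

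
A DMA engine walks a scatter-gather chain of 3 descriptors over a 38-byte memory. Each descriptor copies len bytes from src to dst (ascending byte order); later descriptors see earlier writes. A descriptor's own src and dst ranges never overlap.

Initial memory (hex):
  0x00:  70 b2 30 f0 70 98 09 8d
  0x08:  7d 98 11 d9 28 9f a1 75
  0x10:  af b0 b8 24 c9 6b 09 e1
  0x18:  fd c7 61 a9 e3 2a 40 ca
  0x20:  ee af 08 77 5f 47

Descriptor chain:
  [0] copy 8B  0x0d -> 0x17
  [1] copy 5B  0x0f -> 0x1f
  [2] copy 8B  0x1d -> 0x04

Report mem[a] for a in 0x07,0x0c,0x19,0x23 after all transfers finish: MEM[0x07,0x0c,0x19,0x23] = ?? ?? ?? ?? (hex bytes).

D0: mem[0x17..0x1e] <- [9f a1 75 af b0 b8 24 c9]
D1: mem[0x1f..0x23] <- [75 af b0 b8 24]
D2: mem[0x04..0x0b] <- [24 c9 75 af b0 b8 24 5f]
query mem[0x07]=0xaf, mem[0x0c]=0x28, mem[0x19]=0x75, mem[0x23]=0x24

MEM[0x07,0x0c,0x19,0x23] = af 28 75 24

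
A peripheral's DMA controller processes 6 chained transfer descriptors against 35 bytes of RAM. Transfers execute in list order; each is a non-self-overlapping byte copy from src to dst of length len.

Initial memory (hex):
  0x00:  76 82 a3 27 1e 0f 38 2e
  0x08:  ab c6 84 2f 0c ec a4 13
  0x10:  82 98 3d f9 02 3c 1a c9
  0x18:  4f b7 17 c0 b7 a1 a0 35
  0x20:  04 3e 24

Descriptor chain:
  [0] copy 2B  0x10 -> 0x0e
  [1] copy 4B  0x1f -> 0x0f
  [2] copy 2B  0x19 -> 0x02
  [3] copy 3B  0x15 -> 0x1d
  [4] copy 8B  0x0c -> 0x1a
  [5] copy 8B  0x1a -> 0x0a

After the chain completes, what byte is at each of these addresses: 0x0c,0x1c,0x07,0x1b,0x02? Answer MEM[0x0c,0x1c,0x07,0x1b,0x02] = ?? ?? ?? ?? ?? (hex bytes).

MEM[0x0c,0x1c,0x07,0x1b,0x02] = 82 82 2e ec b7

#0 dst[0x0e+2] := {0x82,0x98}
#1 dst[0x0f+4] := {0x35,0x04,0x3e,0x24}
#2 dst[0x02+2] := {0xb7,0x17}
#3 dst[0x1d+3] := {0x3c,0x1a,0xc9}
#4 dst[0x1a+8] := {0x0c,0xec,0x82,0x35,0x04,0x3e,0x24,0xf9}
#5 dst[0x0a+8] := {0x0c,0xec,0x82,0x35,0x04,0x3e,0x24,0xf9}
query mem[0x0c]=0x82, mem[0x1c]=0x82, mem[0x07]=0x2e, mem[0x1b]=0xec, mem[0x02]=0xb7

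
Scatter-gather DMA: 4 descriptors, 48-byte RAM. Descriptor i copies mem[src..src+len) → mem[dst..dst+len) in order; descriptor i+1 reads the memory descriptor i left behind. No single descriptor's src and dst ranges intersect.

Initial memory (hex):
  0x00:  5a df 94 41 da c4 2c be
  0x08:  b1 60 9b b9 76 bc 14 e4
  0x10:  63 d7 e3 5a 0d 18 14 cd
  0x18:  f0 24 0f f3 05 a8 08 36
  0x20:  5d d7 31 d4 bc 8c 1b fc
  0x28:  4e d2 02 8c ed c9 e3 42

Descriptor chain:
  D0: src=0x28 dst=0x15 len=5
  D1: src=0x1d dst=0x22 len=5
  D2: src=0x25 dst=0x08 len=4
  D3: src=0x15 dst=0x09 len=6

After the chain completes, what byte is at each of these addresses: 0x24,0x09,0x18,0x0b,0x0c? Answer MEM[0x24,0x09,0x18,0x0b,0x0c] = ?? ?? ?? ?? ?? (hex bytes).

  after D0: wrote 5B at 0x15 = 4ed2028ced
  after D1: wrote 5B at 0x22 = a808365dd7
  after D2: wrote 4B at 0x08 = 5dd7fc4e
  after D3: wrote 6B at 0x09 = 4ed2028ced0f
query mem[0x24]=0x36, mem[0x09]=0x4e, mem[0x18]=0x8c, mem[0x0b]=0x02, mem[0x0c]=0x8c

MEM[0x24,0x09,0x18,0x0b,0x0c] = 36 4e 8c 02 8c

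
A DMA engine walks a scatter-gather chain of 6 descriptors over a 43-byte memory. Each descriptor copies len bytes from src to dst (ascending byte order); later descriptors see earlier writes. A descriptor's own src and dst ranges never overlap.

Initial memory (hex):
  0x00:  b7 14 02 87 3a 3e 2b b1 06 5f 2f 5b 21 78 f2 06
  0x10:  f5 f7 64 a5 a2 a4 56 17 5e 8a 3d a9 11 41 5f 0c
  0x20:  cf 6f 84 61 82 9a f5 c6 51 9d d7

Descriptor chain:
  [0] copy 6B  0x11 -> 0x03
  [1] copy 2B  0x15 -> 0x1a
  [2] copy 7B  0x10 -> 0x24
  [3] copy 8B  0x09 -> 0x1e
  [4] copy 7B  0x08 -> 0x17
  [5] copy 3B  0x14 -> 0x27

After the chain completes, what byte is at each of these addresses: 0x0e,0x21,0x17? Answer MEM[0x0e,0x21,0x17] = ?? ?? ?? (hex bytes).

#0 dst[0x03+6] := {0xf7,0x64,0xa5,0xa2,0xa4,0x56}
#1 dst[0x1a+2] := {0xa4,0x56}
#2 dst[0x24+7] := {0xf5,0xf7,0x64,0xa5,0xa2,0xa4,0x56}
#3 dst[0x1e+8] := {0x5f,0x2f,0x5b,0x21,0x78,0xf2,0x06,0xf5}
#4 dst[0x17+7] := {0x56,0x5f,0x2f,0x5b,0x21,0x78,0xf2}
#5 dst[0x27+3] := {0xa2,0xa4,0x56}
query mem[0x0e]=0xf2, mem[0x21]=0x21, mem[0x17]=0x56

MEM[0x0e,0x21,0x17] = f2 21 56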